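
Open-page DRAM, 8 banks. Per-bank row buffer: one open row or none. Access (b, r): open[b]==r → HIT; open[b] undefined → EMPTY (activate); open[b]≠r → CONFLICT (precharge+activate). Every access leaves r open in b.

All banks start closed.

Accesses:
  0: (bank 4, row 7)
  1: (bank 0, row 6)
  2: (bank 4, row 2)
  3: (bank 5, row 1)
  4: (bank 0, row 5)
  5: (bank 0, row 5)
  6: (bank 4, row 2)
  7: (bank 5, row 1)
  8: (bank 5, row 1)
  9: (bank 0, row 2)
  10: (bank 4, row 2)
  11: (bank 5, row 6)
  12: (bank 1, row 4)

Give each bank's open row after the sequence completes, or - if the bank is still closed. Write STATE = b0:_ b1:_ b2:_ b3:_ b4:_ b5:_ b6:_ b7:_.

#0 (4,7) E
#1 (0,6) E
#2 (4,2) C  (was 7)
#3 (5,1) E
#4 (0,5) C  (was 6)
#5 (0,5) H  (was 5)
#6 (4,2) H  (was 2)
#7 (5,1) H  (was 1)
#8 (5,1) H  (was 1)
#9 (0,2) C  (was 5)
#10 (4,2) H  (was 2)
#11 (5,6) C  (was 1)
#12 (1,4) E

STATE = b0:2 b1:4 b2:- b3:- b4:2 b5:6 b6:- b7:-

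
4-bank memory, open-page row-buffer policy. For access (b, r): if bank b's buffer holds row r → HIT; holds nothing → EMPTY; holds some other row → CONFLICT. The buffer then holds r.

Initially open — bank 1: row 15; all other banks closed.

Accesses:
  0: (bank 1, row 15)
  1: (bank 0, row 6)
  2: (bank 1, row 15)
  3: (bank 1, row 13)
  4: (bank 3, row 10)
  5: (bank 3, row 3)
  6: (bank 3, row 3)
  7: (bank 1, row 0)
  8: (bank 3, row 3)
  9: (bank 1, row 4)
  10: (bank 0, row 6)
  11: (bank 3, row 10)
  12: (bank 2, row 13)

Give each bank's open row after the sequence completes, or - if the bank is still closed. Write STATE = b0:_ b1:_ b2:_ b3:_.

step 0: bank1 15->15 [HIT]
step 1: bank0 None->6 [EMPTY]
step 2: bank1 15->15 [HIT]
step 3: bank1 15->13 [CONFLICT]
step 4: bank3 None->10 [EMPTY]
step 5: bank3 10->3 [CONFLICT]
step 6: bank3 3->3 [HIT]
step 7: bank1 13->0 [CONFLICT]
step 8: bank3 3->3 [HIT]
step 9: bank1 0->4 [CONFLICT]
step 10: bank0 6->6 [HIT]
step 11: bank3 3->10 [CONFLICT]
step 12: bank2 None->13 [EMPTY]

STATE = b0:6 b1:4 b2:13 b3:10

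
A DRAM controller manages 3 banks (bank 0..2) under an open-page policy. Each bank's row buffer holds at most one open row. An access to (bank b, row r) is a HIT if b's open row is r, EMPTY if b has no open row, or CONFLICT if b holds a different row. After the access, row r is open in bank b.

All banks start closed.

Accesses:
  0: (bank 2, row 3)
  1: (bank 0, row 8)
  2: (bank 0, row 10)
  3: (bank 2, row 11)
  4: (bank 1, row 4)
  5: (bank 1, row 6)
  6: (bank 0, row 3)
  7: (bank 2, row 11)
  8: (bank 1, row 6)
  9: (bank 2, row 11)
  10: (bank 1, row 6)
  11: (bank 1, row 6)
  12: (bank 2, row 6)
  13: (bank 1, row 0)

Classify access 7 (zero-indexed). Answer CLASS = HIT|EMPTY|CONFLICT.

CLASS = HIT

#0 (2,3) E
#1 (0,8) E
#2 (0,10) C  (was 8)
#3 (2,11) C  (was 3)
#4 (1,4) E
#5 (1,6) C  (was 4)
#6 (0,3) C  (was 10)
#7 (2,11) H  (was 11)
#8 (1,6) H  (was 6)
#9 (2,11) H  (was 11)
#10 (1,6) H  (was 6)
#11 (1,6) H  (was 6)
#12 (2,6) C  (was 11)
#13 (1,0) C  (was 6)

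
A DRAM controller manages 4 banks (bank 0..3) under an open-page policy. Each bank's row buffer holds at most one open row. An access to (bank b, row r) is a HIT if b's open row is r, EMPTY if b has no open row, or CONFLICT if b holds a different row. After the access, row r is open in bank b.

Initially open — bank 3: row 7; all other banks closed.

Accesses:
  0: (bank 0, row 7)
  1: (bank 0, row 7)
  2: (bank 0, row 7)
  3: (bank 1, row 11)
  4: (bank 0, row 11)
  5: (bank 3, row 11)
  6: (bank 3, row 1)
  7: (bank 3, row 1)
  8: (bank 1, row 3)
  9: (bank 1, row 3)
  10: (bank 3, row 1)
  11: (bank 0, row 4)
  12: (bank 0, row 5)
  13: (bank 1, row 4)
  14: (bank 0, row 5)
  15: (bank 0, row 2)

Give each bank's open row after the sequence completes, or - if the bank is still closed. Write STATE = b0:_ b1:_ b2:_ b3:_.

step 0: bank0 None->7 [EMPTY]
step 1: bank0 7->7 [HIT]
step 2: bank0 7->7 [HIT]
step 3: bank1 None->11 [EMPTY]
step 4: bank0 7->11 [CONFLICT]
step 5: bank3 7->11 [CONFLICT]
step 6: bank3 11->1 [CONFLICT]
step 7: bank3 1->1 [HIT]
step 8: bank1 11->3 [CONFLICT]
step 9: bank1 3->3 [HIT]
step 10: bank3 1->1 [HIT]
step 11: bank0 11->4 [CONFLICT]
step 12: bank0 4->5 [CONFLICT]
step 13: bank1 3->4 [CONFLICT]
step 14: bank0 5->5 [HIT]
step 15: bank0 5->2 [CONFLICT]

STATE = b0:2 b1:4 b2:- b3:1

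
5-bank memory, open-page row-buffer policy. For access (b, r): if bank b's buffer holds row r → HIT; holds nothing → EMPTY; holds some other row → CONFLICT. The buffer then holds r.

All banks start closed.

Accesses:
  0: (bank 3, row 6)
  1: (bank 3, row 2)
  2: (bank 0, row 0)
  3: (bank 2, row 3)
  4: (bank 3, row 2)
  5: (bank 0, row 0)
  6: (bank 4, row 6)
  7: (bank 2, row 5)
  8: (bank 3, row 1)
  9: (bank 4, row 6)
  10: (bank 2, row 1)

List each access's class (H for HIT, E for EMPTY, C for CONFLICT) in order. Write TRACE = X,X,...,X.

TRACE = E,C,E,E,H,H,E,C,C,H,C

#0 (3,6) E
#1 (3,2) C  (was 6)
#2 (0,0) E
#3 (2,3) E
#4 (3,2) H  (was 2)
#5 (0,0) H  (was 0)
#6 (4,6) E
#7 (2,5) C  (was 3)
#8 (3,1) C  (was 2)
#9 (4,6) H  (was 6)
#10 (2,1) C  (was 5)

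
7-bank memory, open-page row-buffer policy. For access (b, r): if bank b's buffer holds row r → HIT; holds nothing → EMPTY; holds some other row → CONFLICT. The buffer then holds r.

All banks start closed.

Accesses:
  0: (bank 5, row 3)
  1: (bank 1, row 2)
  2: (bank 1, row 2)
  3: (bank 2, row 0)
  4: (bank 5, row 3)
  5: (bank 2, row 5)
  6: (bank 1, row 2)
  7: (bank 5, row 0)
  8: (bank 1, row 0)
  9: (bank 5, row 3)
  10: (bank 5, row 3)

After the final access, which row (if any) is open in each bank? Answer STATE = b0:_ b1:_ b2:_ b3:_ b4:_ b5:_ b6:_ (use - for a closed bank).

#0 (5,3) E
#1 (1,2) E
#2 (1,2) H  (was 2)
#3 (2,0) E
#4 (5,3) H  (was 3)
#5 (2,5) C  (was 0)
#6 (1,2) H  (was 2)
#7 (5,0) C  (was 3)
#8 (1,0) C  (was 2)
#9 (5,3) C  (was 0)
#10 (5,3) H  (was 3)

STATE = b0:- b1:0 b2:5 b3:- b4:- b5:3 b6:-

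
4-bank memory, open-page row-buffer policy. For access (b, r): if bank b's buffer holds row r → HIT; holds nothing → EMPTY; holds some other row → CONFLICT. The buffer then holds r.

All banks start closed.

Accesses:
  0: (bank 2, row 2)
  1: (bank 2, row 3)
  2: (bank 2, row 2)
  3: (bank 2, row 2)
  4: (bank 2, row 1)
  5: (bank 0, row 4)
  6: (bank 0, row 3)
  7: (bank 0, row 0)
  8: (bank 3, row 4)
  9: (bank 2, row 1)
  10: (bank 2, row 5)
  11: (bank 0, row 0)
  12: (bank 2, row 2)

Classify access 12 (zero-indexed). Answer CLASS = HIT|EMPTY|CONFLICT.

CLASS = CONFLICT

0: bank 2 row 2 — prev None → EMPTY
1: bank 2 row 3 — prev 2 → CONFLICT
2: bank 2 row 2 — prev 3 → CONFLICT
3: bank 2 row 2 — prev 2 → HIT
4: bank 2 row 1 — prev 2 → CONFLICT
5: bank 0 row 4 — prev None → EMPTY
6: bank 0 row 3 — prev 4 → CONFLICT
7: bank 0 row 0 — prev 3 → CONFLICT
8: bank 3 row 4 — prev None → EMPTY
9: bank 2 row 1 — prev 1 → HIT
10: bank 2 row 5 — prev 1 → CONFLICT
11: bank 0 row 0 — prev 0 → HIT
12: bank 2 row 2 — prev 5 → CONFLICT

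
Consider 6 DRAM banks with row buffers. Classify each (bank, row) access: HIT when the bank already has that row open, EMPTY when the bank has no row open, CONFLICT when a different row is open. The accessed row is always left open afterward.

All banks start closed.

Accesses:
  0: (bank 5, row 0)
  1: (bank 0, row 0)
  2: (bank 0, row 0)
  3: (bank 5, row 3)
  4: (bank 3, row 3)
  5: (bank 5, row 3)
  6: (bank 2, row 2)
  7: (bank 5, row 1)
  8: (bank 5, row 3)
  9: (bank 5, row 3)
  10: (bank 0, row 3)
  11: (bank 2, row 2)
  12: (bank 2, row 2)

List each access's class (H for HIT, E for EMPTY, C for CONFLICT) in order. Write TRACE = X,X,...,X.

TRACE = E,E,H,C,E,H,E,C,C,H,C,H,H

  [0] b5 r0: no row ⇒ E
  [1] b0 r0: no row ⇒ E
  [2] b0 r0: had r0 ⇒ H
  [3] b5 r3: had r0 ⇒ C
  [4] b3 r3: no row ⇒ E
  [5] b5 r3: had r3 ⇒ H
  [6] b2 r2: no row ⇒ E
  [7] b5 r1: had r3 ⇒ C
  [8] b5 r3: had r1 ⇒ C
  [9] b5 r3: had r3 ⇒ H
  [10] b0 r3: had r0 ⇒ C
  [11] b2 r2: had r2 ⇒ H
  [12] b2 r2: had r2 ⇒ H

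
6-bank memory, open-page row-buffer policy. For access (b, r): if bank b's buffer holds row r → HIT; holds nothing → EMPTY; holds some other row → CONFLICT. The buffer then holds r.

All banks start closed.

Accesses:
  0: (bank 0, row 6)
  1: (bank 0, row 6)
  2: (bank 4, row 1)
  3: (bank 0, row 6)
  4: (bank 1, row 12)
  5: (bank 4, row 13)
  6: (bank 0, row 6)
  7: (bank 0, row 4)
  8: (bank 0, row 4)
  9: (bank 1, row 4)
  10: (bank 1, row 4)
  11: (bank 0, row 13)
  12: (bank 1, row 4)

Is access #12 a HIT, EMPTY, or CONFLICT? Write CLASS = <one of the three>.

step 0: bank0 None->6 [EMPTY]
step 1: bank0 6->6 [HIT]
step 2: bank4 None->1 [EMPTY]
step 3: bank0 6->6 [HIT]
step 4: bank1 None->12 [EMPTY]
step 5: bank4 1->13 [CONFLICT]
step 6: bank0 6->6 [HIT]
step 7: bank0 6->4 [CONFLICT]
step 8: bank0 4->4 [HIT]
step 9: bank1 12->4 [CONFLICT]
step 10: bank1 4->4 [HIT]
step 11: bank0 4->13 [CONFLICT]
step 12: bank1 4->4 [HIT]

CLASS = HIT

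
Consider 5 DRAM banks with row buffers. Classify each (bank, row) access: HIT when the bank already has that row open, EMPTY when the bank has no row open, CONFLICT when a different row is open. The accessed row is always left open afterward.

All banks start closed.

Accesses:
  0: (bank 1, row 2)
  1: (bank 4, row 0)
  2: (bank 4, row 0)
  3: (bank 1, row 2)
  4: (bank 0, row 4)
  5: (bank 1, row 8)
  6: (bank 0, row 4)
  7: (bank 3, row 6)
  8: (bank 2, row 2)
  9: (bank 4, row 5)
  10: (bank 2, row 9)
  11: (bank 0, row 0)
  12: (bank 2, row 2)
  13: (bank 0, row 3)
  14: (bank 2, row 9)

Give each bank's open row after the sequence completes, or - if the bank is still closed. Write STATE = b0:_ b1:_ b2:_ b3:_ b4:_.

STATE = b0:3 b1:8 b2:9 b3:6 b4:5

#0 (1,2) E
#1 (4,0) E
#2 (4,0) H  (was 0)
#3 (1,2) H  (was 2)
#4 (0,4) E
#5 (1,8) C  (was 2)
#6 (0,4) H  (was 4)
#7 (3,6) E
#8 (2,2) E
#9 (4,5) C  (was 0)
#10 (2,9) C  (was 2)
#11 (0,0) C  (was 4)
#12 (2,2) C  (was 9)
#13 (0,3) C  (was 0)
#14 (2,9) C  (was 2)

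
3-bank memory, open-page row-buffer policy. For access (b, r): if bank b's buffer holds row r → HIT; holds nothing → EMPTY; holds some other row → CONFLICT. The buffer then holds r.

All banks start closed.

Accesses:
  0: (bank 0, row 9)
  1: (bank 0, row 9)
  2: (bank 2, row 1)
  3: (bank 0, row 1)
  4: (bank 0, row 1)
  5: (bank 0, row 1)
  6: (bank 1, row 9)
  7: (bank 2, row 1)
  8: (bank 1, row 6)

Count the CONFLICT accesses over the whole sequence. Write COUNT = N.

0: bank 0 row 9 — prev None → EMPTY
1: bank 0 row 9 — prev 9 → HIT
2: bank 2 row 1 — prev None → EMPTY
3: bank 0 row 1 — prev 9 → CONFLICT
4: bank 0 row 1 — prev 1 → HIT
5: bank 0 row 1 — prev 1 → HIT
6: bank 1 row 9 — prev None → EMPTY
7: bank 2 row 1 — prev 1 → HIT
8: bank 1 row 6 — prev 9 → CONFLICT

COUNT = 2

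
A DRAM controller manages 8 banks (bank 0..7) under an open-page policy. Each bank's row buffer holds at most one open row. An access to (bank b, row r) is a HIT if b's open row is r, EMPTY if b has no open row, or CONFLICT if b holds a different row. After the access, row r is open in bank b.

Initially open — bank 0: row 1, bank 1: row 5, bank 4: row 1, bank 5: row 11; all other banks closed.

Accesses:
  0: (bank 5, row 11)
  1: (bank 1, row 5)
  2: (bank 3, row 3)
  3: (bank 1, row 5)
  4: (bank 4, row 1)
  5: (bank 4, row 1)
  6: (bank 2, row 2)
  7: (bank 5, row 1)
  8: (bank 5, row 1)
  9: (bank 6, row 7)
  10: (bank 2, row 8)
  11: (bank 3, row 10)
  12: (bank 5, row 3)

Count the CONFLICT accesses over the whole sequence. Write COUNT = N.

#0 (5,11) H  (was 11)
#1 (1,5) H  (was 5)
#2 (3,3) E
#3 (1,5) H  (was 5)
#4 (4,1) H  (was 1)
#5 (4,1) H  (was 1)
#6 (2,2) E
#7 (5,1) C  (was 11)
#8 (5,1) H  (was 1)
#9 (6,7) E
#10 (2,8) C  (was 2)
#11 (3,10) C  (was 3)
#12 (5,3) C  (was 1)

COUNT = 4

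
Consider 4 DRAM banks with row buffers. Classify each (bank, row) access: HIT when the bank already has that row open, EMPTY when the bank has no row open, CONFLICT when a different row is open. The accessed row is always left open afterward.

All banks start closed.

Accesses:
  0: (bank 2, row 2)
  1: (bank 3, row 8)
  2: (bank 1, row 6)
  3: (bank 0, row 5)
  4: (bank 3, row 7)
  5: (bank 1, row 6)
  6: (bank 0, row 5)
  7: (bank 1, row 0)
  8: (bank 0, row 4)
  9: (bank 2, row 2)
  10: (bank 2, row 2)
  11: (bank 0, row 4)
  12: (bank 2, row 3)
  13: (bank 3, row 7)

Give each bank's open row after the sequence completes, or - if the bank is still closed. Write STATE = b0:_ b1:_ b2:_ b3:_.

0: bank 2 row 2 — prev None → EMPTY
1: bank 3 row 8 — prev None → EMPTY
2: bank 1 row 6 — prev None → EMPTY
3: bank 0 row 5 — prev None → EMPTY
4: bank 3 row 7 — prev 8 → CONFLICT
5: bank 1 row 6 — prev 6 → HIT
6: bank 0 row 5 — prev 5 → HIT
7: bank 1 row 0 — prev 6 → CONFLICT
8: bank 0 row 4 — prev 5 → CONFLICT
9: bank 2 row 2 — prev 2 → HIT
10: bank 2 row 2 — prev 2 → HIT
11: bank 0 row 4 — prev 4 → HIT
12: bank 2 row 3 — prev 2 → CONFLICT
13: bank 3 row 7 — prev 7 → HIT

STATE = b0:4 b1:0 b2:3 b3:7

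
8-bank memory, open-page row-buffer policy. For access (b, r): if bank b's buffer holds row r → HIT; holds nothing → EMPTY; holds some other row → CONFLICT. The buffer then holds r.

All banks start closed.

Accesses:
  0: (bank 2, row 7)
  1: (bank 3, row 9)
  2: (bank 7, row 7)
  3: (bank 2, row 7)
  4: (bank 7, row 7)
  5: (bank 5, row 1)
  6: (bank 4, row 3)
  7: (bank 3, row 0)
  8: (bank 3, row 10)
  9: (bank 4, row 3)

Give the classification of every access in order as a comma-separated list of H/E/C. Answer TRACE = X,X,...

TRACE = E,E,E,H,H,E,E,C,C,H

  [0] b2 r7: no row ⇒ E
  [1] b3 r9: no row ⇒ E
  [2] b7 r7: no row ⇒ E
  [3] b2 r7: had r7 ⇒ H
  [4] b7 r7: had r7 ⇒ H
  [5] b5 r1: no row ⇒ E
  [6] b4 r3: no row ⇒ E
  [7] b3 r0: had r9 ⇒ C
  [8] b3 r10: had r0 ⇒ C
  [9] b4 r3: had r3 ⇒ H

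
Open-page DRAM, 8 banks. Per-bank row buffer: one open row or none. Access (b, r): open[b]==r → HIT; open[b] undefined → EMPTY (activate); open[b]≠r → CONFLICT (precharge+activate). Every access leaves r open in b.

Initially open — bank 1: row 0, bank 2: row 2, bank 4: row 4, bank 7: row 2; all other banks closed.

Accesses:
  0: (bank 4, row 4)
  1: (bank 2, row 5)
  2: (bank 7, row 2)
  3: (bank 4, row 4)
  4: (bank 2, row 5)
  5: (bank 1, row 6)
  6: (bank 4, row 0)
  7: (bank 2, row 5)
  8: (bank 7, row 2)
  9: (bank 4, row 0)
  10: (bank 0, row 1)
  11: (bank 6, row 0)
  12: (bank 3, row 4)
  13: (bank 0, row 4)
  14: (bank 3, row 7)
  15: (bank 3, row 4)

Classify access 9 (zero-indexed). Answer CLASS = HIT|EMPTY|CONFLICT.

step 0: bank4 4->4 [HIT]
step 1: bank2 2->5 [CONFLICT]
step 2: bank7 2->2 [HIT]
step 3: bank4 4->4 [HIT]
step 4: bank2 5->5 [HIT]
step 5: bank1 0->6 [CONFLICT]
step 6: bank4 4->0 [CONFLICT]
step 7: bank2 5->5 [HIT]
step 8: bank7 2->2 [HIT]
step 9: bank4 0->0 [HIT]
step 10: bank0 None->1 [EMPTY]
step 11: bank6 None->0 [EMPTY]
step 12: bank3 None->4 [EMPTY]
step 13: bank0 1->4 [CONFLICT]
step 14: bank3 4->7 [CONFLICT]
step 15: bank3 7->4 [CONFLICT]

CLASS = HIT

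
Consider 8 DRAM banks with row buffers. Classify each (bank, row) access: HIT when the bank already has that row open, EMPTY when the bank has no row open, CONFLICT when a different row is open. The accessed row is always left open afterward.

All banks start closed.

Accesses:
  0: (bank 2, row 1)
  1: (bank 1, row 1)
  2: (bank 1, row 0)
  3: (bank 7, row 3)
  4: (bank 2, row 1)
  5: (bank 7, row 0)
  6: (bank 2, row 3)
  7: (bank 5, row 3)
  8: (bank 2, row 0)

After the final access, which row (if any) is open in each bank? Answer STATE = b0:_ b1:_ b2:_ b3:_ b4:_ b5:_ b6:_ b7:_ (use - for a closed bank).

STATE = b0:- b1:0 b2:0 b3:- b4:- b5:3 b6:- b7:0

0: bank 2 row 1 — prev None → EMPTY
1: bank 1 row 1 — prev None → EMPTY
2: bank 1 row 0 — prev 1 → CONFLICT
3: bank 7 row 3 — prev None → EMPTY
4: bank 2 row 1 — prev 1 → HIT
5: bank 7 row 0 — prev 3 → CONFLICT
6: bank 2 row 3 — prev 1 → CONFLICT
7: bank 5 row 3 — prev None → EMPTY
8: bank 2 row 0 — prev 3 → CONFLICT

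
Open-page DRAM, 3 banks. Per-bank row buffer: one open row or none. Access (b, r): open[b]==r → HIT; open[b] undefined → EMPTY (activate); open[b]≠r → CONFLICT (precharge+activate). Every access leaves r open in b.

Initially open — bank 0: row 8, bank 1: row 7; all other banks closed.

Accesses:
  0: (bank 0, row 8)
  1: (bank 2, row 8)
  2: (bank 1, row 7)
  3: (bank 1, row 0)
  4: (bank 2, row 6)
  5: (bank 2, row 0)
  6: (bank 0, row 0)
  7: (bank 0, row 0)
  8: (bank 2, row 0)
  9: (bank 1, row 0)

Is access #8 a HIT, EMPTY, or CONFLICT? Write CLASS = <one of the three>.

  [0] b0 r8: had r8 ⇒ H
  [1] b2 r8: no row ⇒ E
  [2] b1 r7: had r7 ⇒ H
  [3] b1 r0: had r7 ⇒ C
  [4] b2 r6: had r8 ⇒ C
  [5] b2 r0: had r6 ⇒ C
  [6] b0 r0: had r8 ⇒ C
  [7] b0 r0: had r0 ⇒ H
  [8] b2 r0: had r0 ⇒ H
  [9] b1 r0: had r0 ⇒ H

CLASS = HIT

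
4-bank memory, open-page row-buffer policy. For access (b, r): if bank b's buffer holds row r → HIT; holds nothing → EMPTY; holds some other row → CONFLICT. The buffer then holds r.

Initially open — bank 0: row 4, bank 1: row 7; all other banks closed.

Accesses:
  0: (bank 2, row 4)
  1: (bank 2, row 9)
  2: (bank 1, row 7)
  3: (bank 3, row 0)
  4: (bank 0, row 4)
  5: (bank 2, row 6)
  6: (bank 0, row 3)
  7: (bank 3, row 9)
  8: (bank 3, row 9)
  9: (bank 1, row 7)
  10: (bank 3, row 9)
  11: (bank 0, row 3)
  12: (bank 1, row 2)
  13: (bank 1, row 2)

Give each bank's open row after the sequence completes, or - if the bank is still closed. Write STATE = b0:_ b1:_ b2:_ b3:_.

STATE = b0:3 b1:2 b2:6 b3:9

#0 (2,4) E
#1 (2,9) C  (was 4)
#2 (1,7) H  (was 7)
#3 (3,0) E
#4 (0,4) H  (was 4)
#5 (2,6) C  (was 9)
#6 (0,3) C  (was 4)
#7 (3,9) C  (was 0)
#8 (3,9) H  (was 9)
#9 (1,7) H  (was 7)
#10 (3,9) H  (was 9)
#11 (0,3) H  (was 3)
#12 (1,2) C  (was 7)
#13 (1,2) H  (was 2)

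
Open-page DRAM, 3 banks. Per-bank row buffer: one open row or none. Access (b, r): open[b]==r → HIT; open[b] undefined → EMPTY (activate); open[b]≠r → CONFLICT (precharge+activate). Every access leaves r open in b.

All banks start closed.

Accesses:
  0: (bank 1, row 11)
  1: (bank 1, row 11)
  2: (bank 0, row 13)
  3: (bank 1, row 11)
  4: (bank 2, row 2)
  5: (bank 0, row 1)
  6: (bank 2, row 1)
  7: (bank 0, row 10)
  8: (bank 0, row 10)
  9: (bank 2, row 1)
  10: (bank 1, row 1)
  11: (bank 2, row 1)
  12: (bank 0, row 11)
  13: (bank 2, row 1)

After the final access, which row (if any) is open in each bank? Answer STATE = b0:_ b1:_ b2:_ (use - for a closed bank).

0: bank 1 row 11 — prev None → EMPTY
1: bank 1 row 11 — prev 11 → HIT
2: bank 0 row 13 — prev None → EMPTY
3: bank 1 row 11 — prev 11 → HIT
4: bank 2 row 2 — prev None → EMPTY
5: bank 0 row 1 — prev 13 → CONFLICT
6: bank 2 row 1 — prev 2 → CONFLICT
7: bank 0 row 10 — prev 1 → CONFLICT
8: bank 0 row 10 — prev 10 → HIT
9: bank 2 row 1 — prev 1 → HIT
10: bank 1 row 1 — prev 11 → CONFLICT
11: bank 2 row 1 — prev 1 → HIT
12: bank 0 row 11 — prev 10 → CONFLICT
13: bank 2 row 1 — prev 1 → HIT

STATE = b0:11 b1:1 b2:1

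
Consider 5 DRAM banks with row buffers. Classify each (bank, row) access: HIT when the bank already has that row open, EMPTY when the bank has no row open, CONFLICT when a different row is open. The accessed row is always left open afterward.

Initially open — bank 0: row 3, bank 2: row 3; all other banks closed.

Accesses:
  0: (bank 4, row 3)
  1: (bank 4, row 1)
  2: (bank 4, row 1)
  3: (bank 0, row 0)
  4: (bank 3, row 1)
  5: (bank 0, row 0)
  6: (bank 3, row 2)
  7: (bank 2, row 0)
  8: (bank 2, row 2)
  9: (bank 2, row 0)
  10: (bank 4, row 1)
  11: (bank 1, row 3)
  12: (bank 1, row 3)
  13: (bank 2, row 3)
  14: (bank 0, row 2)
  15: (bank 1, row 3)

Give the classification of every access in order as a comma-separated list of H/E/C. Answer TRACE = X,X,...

TRACE = E,C,H,C,E,H,C,C,C,C,H,E,H,C,C,H

0: bank 4 row 3 — prev None → EMPTY
1: bank 4 row 1 — prev 3 → CONFLICT
2: bank 4 row 1 — prev 1 → HIT
3: bank 0 row 0 — prev 3 → CONFLICT
4: bank 3 row 1 — prev None → EMPTY
5: bank 0 row 0 — prev 0 → HIT
6: bank 3 row 2 — prev 1 → CONFLICT
7: bank 2 row 0 — prev 3 → CONFLICT
8: bank 2 row 2 — prev 0 → CONFLICT
9: bank 2 row 0 — prev 2 → CONFLICT
10: bank 4 row 1 — prev 1 → HIT
11: bank 1 row 3 — prev None → EMPTY
12: bank 1 row 3 — prev 3 → HIT
13: bank 2 row 3 — prev 0 → CONFLICT
14: bank 0 row 2 — prev 0 → CONFLICT
15: bank 1 row 3 — prev 3 → HIT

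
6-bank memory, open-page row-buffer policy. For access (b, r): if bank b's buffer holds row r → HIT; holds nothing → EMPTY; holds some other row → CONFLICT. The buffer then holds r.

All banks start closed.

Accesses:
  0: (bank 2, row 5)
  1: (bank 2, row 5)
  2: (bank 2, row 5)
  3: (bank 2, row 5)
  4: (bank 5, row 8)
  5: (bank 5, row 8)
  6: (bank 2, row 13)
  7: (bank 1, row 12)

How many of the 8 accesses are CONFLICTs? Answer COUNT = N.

#0 (2,5) E
#1 (2,5) H  (was 5)
#2 (2,5) H  (was 5)
#3 (2,5) H  (was 5)
#4 (5,8) E
#5 (5,8) H  (was 8)
#6 (2,13) C  (was 5)
#7 (1,12) E

COUNT = 1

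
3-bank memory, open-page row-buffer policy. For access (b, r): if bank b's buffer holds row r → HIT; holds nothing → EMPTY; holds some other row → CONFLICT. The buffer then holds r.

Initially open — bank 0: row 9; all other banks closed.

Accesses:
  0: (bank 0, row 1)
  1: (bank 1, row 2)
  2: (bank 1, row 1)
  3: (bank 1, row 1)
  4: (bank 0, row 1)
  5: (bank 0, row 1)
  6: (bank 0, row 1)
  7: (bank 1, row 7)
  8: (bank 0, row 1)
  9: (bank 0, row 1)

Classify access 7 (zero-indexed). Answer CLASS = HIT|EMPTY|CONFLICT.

CLASS = CONFLICT

#0 (0,1) C  (was 9)
#1 (1,2) E
#2 (1,1) C  (was 2)
#3 (1,1) H  (was 1)
#4 (0,1) H  (was 1)
#5 (0,1) H  (was 1)
#6 (0,1) H  (was 1)
#7 (1,7) C  (was 1)
#8 (0,1) H  (was 1)
#9 (0,1) H  (was 1)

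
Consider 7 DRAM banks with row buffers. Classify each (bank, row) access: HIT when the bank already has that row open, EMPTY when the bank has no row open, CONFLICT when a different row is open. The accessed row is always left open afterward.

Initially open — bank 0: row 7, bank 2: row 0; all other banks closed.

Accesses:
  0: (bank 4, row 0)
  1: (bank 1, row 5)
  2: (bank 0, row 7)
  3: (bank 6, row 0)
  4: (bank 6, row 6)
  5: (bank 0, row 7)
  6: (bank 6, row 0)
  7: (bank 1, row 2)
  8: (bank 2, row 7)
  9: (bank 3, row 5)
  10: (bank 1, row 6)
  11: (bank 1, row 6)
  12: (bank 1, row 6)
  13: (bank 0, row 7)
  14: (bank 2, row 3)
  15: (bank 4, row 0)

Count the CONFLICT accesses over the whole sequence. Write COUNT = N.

COUNT = 6

0: bank 4 row 0 — prev None → EMPTY
1: bank 1 row 5 — prev None → EMPTY
2: bank 0 row 7 — prev 7 → HIT
3: bank 6 row 0 — prev None → EMPTY
4: bank 6 row 6 — prev 0 → CONFLICT
5: bank 0 row 7 — prev 7 → HIT
6: bank 6 row 0 — prev 6 → CONFLICT
7: bank 1 row 2 — prev 5 → CONFLICT
8: bank 2 row 7 — prev 0 → CONFLICT
9: bank 3 row 5 — prev None → EMPTY
10: bank 1 row 6 — prev 2 → CONFLICT
11: bank 1 row 6 — prev 6 → HIT
12: bank 1 row 6 — prev 6 → HIT
13: bank 0 row 7 — prev 7 → HIT
14: bank 2 row 3 — prev 7 → CONFLICT
15: bank 4 row 0 — prev 0 → HIT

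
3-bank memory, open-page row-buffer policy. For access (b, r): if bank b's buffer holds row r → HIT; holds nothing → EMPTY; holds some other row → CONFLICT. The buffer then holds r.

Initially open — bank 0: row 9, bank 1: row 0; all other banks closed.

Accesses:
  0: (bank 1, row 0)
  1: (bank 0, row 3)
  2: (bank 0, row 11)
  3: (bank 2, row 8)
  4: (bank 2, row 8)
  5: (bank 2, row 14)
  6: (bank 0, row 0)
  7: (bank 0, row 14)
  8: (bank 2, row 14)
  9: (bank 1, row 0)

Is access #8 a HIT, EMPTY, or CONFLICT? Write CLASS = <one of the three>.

CLASS = HIT

#0 (1,0) H  (was 0)
#1 (0,3) C  (was 9)
#2 (0,11) C  (was 3)
#3 (2,8) E
#4 (2,8) H  (was 8)
#5 (2,14) C  (was 8)
#6 (0,0) C  (was 11)
#7 (0,14) C  (was 0)
#8 (2,14) H  (was 14)
#9 (1,0) H  (was 0)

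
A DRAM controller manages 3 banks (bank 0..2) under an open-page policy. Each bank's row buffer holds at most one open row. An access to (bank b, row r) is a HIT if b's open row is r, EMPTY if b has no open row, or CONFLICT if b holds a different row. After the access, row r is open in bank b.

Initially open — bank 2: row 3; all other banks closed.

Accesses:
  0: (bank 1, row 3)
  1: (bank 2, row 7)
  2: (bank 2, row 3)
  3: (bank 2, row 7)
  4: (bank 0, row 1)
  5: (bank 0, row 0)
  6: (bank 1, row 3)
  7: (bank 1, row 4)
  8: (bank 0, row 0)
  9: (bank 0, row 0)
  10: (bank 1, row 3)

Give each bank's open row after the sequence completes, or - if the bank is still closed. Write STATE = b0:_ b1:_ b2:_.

step 0: bank1 None->3 [EMPTY]
step 1: bank2 3->7 [CONFLICT]
step 2: bank2 7->3 [CONFLICT]
step 3: bank2 3->7 [CONFLICT]
step 4: bank0 None->1 [EMPTY]
step 5: bank0 1->0 [CONFLICT]
step 6: bank1 3->3 [HIT]
step 7: bank1 3->4 [CONFLICT]
step 8: bank0 0->0 [HIT]
step 9: bank0 0->0 [HIT]
step 10: bank1 4->3 [CONFLICT]

STATE = b0:0 b1:3 b2:7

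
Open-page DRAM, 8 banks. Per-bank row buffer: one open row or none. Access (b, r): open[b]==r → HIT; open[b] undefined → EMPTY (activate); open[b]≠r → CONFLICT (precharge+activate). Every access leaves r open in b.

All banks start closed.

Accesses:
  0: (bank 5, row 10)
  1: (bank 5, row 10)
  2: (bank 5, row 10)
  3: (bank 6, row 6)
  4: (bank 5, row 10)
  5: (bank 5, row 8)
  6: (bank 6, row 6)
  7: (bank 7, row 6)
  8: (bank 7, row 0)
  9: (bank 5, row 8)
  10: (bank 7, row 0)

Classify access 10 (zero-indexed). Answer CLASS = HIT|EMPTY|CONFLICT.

CLASS = HIT

#0 (5,10) E
#1 (5,10) H  (was 10)
#2 (5,10) H  (was 10)
#3 (6,6) E
#4 (5,10) H  (was 10)
#5 (5,8) C  (was 10)
#6 (6,6) H  (was 6)
#7 (7,6) E
#8 (7,0) C  (was 6)
#9 (5,8) H  (was 8)
#10 (7,0) H  (was 0)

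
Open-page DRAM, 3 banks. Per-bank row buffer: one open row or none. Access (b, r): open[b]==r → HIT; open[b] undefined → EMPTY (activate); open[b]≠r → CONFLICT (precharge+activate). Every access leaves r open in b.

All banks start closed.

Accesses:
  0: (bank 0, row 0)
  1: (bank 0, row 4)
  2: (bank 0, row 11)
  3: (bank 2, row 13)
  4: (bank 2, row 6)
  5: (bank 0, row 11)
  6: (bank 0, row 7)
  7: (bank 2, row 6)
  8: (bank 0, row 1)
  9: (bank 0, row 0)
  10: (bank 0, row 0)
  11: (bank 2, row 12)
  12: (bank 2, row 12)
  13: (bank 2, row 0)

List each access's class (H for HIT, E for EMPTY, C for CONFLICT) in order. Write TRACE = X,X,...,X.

#0 (0,0) E
#1 (0,4) C  (was 0)
#2 (0,11) C  (was 4)
#3 (2,13) E
#4 (2,6) C  (was 13)
#5 (0,11) H  (was 11)
#6 (0,7) C  (was 11)
#7 (2,6) H  (was 6)
#8 (0,1) C  (was 7)
#9 (0,0) C  (was 1)
#10 (0,0) H  (was 0)
#11 (2,12) C  (was 6)
#12 (2,12) H  (was 12)
#13 (2,0) C  (was 12)

TRACE = E,C,C,E,C,H,C,H,C,C,H,C,H,C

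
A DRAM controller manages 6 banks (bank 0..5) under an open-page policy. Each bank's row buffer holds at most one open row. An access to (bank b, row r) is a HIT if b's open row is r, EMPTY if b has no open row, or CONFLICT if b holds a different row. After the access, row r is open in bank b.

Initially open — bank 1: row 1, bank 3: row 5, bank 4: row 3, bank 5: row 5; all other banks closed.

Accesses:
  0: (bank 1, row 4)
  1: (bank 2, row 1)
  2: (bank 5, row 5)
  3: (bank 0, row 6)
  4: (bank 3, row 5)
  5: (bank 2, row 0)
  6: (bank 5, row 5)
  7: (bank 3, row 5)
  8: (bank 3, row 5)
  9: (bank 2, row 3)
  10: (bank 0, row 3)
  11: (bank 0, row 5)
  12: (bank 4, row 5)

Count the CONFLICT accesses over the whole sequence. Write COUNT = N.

  [0] b1 r4: had r1 ⇒ C
  [1] b2 r1: no row ⇒ E
  [2] b5 r5: had r5 ⇒ H
  [3] b0 r6: no row ⇒ E
  [4] b3 r5: had r5 ⇒ H
  [5] b2 r0: had r1 ⇒ C
  [6] b5 r5: had r5 ⇒ H
  [7] b3 r5: had r5 ⇒ H
  [8] b3 r5: had r5 ⇒ H
  [9] b2 r3: had r0 ⇒ C
  [10] b0 r3: had r6 ⇒ C
  [11] b0 r5: had r3 ⇒ C
  [12] b4 r5: had r3 ⇒ C

COUNT = 6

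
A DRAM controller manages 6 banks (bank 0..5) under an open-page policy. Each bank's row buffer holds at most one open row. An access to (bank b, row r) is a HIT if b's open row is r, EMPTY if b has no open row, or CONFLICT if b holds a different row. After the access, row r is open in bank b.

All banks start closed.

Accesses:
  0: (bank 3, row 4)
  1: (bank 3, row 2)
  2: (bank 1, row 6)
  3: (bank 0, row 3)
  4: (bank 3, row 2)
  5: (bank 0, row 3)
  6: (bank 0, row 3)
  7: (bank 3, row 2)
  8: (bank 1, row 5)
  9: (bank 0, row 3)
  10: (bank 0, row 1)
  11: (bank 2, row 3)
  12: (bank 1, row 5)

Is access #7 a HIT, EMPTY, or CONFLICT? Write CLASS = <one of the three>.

  [0] b3 r4: no row ⇒ E
  [1] b3 r2: had r4 ⇒ C
  [2] b1 r6: no row ⇒ E
  [3] b0 r3: no row ⇒ E
  [4] b3 r2: had r2 ⇒ H
  [5] b0 r3: had r3 ⇒ H
  [6] b0 r3: had r3 ⇒ H
  [7] b3 r2: had r2 ⇒ H
  [8] b1 r5: had r6 ⇒ C
  [9] b0 r3: had r3 ⇒ H
  [10] b0 r1: had r3 ⇒ C
  [11] b2 r3: no row ⇒ E
  [12] b1 r5: had r5 ⇒ H

CLASS = HIT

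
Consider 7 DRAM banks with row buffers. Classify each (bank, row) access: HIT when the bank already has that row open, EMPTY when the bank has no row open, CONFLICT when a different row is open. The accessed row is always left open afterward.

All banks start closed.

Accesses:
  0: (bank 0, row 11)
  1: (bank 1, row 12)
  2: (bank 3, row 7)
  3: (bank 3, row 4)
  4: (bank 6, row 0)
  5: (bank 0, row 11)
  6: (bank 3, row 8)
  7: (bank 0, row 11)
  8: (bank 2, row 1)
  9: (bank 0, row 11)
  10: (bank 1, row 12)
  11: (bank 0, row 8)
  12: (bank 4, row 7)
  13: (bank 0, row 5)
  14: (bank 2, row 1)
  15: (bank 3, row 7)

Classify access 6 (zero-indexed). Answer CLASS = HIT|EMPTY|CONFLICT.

#0 (0,11) E
#1 (1,12) E
#2 (3,7) E
#3 (3,4) C  (was 7)
#4 (6,0) E
#5 (0,11) H  (was 11)
#6 (3,8) C  (was 4)
#7 (0,11) H  (was 11)
#8 (2,1) E
#9 (0,11) H  (was 11)
#10 (1,12) H  (was 12)
#11 (0,8) C  (was 11)
#12 (4,7) E
#13 (0,5) C  (was 8)
#14 (2,1) H  (was 1)
#15 (3,7) C  (was 8)

CLASS = CONFLICT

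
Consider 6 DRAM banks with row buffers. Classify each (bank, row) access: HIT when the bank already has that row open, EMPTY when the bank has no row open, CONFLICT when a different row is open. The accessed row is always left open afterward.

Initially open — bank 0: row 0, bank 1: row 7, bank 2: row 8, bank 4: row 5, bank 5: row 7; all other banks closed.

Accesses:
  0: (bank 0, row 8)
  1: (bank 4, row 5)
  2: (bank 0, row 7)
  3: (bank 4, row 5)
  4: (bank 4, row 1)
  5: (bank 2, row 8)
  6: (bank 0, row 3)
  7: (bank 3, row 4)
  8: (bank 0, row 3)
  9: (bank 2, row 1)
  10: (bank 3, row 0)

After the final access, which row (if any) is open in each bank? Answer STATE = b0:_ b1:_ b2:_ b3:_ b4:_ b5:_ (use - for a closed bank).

STATE = b0:3 b1:7 b2:1 b3:0 b4:1 b5:7

0: bank 0 row 8 — prev 0 → CONFLICT
1: bank 4 row 5 — prev 5 → HIT
2: bank 0 row 7 — prev 8 → CONFLICT
3: bank 4 row 5 — prev 5 → HIT
4: bank 4 row 1 — prev 5 → CONFLICT
5: bank 2 row 8 — prev 8 → HIT
6: bank 0 row 3 — prev 7 → CONFLICT
7: bank 3 row 4 — prev None → EMPTY
8: bank 0 row 3 — prev 3 → HIT
9: bank 2 row 1 — prev 8 → CONFLICT
10: bank 3 row 0 — prev 4 → CONFLICT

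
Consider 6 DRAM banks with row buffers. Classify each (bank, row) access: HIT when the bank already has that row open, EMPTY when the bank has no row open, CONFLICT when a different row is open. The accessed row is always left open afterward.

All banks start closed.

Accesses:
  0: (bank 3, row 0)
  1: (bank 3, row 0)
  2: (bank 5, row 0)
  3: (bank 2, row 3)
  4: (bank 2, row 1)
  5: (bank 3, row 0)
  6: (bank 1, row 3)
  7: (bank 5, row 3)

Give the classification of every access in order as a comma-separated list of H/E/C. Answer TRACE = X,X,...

#0 (3,0) E
#1 (3,0) H  (was 0)
#2 (5,0) E
#3 (2,3) E
#4 (2,1) C  (was 3)
#5 (3,0) H  (was 0)
#6 (1,3) E
#7 (5,3) C  (was 0)

TRACE = E,H,E,E,C,H,E,C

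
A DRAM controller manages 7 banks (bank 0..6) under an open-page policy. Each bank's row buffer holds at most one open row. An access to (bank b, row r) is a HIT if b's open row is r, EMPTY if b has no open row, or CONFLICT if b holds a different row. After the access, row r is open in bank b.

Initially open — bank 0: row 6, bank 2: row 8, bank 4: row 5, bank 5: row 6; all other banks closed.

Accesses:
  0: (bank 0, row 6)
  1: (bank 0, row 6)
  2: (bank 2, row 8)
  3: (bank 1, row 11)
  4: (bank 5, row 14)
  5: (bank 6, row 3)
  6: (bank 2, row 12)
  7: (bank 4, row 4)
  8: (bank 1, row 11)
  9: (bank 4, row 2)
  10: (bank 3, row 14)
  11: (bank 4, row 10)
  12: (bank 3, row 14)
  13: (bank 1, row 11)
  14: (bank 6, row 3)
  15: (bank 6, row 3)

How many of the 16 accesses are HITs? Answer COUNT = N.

#0 (0,6) H  (was 6)
#1 (0,6) H  (was 6)
#2 (2,8) H  (was 8)
#3 (1,11) E
#4 (5,14) C  (was 6)
#5 (6,3) E
#6 (2,12) C  (was 8)
#7 (4,4) C  (was 5)
#8 (1,11) H  (was 11)
#9 (4,2) C  (was 4)
#10 (3,14) E
#11 (4,10) C  (was 2)
#12 (3,14) H  (was 14)
#13 (1,11) H  (was 11)
#14 (6,3) H  (was 3)
#15 (6,3) H  (was 3)

COUNT = 8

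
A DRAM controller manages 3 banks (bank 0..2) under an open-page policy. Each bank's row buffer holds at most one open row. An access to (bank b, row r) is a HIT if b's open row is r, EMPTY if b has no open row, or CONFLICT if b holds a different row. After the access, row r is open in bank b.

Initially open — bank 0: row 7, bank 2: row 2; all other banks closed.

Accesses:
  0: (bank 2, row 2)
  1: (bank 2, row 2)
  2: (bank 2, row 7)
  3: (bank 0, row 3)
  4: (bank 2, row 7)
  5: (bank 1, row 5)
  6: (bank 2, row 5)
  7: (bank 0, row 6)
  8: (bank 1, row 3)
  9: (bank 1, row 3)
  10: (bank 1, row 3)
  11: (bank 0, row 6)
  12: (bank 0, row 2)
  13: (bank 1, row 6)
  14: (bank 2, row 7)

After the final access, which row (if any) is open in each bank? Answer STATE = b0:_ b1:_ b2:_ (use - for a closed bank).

STATE = b0:2 b1:6 b2:7

step 0: bank2 2->2 [HIT]
step 1: bank2 2->2 [HIT]
step 2: bank2 2->7 [CONFLICT]
step 3: bank0 7->3 [CONFLICT]
step 4: bank2 7->7 [HIT]
step 5: bank1 None->5 [EMPTY]
step 6: bank2 7->5 [CONFLICT]
step 7: bank0 3->6 [CONFLICT]
step 8: bank1 5->3 [CONFLICT]
step 9: bank1 3->3 [HIT]
step 10: bank1 3->3 [HIT]
step 11: bank0 6->6 [HIT]
step 12: bank0 6->2 [CONFLICT]
step 13: bank1 3->6 [CONFLICT]
step 14: bank2 5->7 [CONFLICT]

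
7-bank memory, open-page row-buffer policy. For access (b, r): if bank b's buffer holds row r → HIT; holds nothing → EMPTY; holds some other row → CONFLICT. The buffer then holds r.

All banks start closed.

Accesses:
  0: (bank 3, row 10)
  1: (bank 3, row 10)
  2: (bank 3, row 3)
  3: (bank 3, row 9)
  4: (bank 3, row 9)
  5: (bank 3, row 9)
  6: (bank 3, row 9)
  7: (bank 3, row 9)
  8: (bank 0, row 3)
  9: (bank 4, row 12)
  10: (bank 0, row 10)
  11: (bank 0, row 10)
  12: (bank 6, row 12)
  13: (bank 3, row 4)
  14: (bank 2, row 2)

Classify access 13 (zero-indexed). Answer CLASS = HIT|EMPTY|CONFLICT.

step 0: bank3 None->10 [EMPTY]
step 1: bank3 10->10 [HIT]
step 2: bank3 10->3 [CONFLICT]
step 3: bank3 3->9 [CONFLICT]
step 4: bank3 9->9 [HIT]
step 5: bank3 9->9 [HIT]
step 6: bank3 9->9 [HIT]
step 7: bank3 9->9 [HIT]
step 8: bank0 None->3 [EMPTY]
step 9: bank4 None->12 [EMPTY]
step 10: bank0 3->10 [CONFLICT]
step 11: bank0 10->10 [HIT]
step 12: bank6 None->12 [EMPTY]
step 13: bank3 9->4 [CONFLICT]
step 14: bank2 None->2 [EMPTY]

CLASS = CONFLICT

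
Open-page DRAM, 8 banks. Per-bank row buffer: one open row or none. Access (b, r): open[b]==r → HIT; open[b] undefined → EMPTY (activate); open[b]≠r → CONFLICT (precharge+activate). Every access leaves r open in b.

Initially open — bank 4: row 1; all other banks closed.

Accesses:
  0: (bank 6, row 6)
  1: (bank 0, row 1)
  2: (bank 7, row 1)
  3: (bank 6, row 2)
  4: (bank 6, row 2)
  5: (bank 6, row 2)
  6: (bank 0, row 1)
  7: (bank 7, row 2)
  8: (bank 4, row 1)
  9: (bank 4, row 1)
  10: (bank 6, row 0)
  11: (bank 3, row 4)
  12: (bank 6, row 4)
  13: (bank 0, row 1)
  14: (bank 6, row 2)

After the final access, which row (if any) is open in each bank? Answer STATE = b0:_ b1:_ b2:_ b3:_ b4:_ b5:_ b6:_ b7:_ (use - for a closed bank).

#0 (6,6) E
#1 (0,1) E
#2 (7,1) E
#3 (6,2) C  (was 6)
#4 (6,2) H  (was 2)
#5 (6,2) H  (was 2)
#6 (0,1) H  (was 1)
#7 (7,2) C  (was 1)
#8 (4,1) H  (was 1)
#9 (4,1) H  (was 1)
#10 (6,0) C  (was 2)
#11 (3,4) E
#12 (6,4) C  (was 0)
#13 (0,1) H  (was 1)
#14 (6,2) C  (was 4)

STATE = b0:1 b1:- b2:- b3:4 b4:1 b5:- b6:2 b7:2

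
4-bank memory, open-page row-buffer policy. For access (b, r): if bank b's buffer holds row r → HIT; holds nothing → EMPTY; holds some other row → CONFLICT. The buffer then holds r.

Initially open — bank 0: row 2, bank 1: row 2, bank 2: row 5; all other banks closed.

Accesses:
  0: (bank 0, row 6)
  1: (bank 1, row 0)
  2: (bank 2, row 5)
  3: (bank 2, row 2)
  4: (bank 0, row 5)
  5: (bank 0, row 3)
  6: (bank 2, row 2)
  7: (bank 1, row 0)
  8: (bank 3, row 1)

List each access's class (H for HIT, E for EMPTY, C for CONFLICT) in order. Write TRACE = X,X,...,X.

  [0] b0 r6: had r2 ⇒ C
  [1] b1 r0: had r2 ⇒ C
  [2] b2 r5: had r5 ⇒ H
  [3] b2 r2: had r5 ⇒ C
  [4] b0 r5: had r6 ⇒ C
  [5] b0 r3: had r5 ⇒ C
  [6] b2 r2: had r2 ⇒ H
  [7] b1 r0: had r0 ⇒ H
  [8] b3 r1: no row ⇒ E

TRACE = C,C,H,C,C,C,H,H,E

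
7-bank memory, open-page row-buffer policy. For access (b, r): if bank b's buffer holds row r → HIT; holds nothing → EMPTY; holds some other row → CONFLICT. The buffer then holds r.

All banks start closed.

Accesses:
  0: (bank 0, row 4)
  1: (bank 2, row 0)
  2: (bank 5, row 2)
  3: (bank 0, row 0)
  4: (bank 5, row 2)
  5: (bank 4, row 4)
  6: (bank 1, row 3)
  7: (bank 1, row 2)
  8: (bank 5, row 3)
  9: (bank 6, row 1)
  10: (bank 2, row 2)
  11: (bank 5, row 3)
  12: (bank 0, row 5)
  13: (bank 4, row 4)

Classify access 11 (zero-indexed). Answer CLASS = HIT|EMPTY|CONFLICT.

#0 (0,4) E
#1 (2,0) E
#2 (5,2) E
#3 (0,0) C  (was 4)
#4 (5,2) H  (was 2)
#5 (4,4) E
#6 (1,3) E
#7 (1,2) C  (was 3)
#8 (5,3) C  (was 2)
#9 (6,1) E
#10 (2,2) C  (was 0)
#11 (5,3) H  (was 3)
#12 (0,5) C  (was 0)
#13 (4,4) H  (was 4)

CLASS = HIT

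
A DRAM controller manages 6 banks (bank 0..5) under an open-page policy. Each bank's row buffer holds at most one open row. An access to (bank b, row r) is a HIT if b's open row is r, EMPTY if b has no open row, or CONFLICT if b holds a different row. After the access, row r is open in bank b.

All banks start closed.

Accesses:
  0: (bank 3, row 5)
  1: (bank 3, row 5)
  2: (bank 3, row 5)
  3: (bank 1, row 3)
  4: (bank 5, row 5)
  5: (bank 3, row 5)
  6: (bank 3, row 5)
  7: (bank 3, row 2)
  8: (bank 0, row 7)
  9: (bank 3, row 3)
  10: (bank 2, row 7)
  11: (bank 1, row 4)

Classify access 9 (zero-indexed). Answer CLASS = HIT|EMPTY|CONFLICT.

CLASS = CONFLICT

  [0] b3 r5: no row ⇒ E
  [1] b3 r5: had r5 ⇒ H
  [2] b3 r5: had r5 ⇒ H
  [3] b1 r3: no row ⇒ E
  [4] b5 r5: no row ⇒ E
  [5] b3 r5: had r5 ⇒ H
  [6] b3 r5: had r5 ⇒ H
  [7] b3 r2: had r5 ⇒ C
  [8] b0 r7: no row ⇒ E
  [9] b3 r3: had r2 ⇒ C
  [10] b2 r7: no row ⇒ E
  [11] b1 r4: had r3 ⇒ C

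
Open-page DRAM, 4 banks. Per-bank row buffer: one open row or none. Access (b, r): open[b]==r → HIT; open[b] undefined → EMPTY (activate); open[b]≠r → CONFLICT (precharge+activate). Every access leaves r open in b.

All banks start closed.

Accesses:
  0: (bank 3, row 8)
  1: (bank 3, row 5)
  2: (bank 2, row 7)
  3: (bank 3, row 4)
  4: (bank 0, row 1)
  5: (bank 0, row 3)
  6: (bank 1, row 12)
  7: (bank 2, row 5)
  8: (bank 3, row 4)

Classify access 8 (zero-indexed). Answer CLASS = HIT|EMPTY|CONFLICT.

CLASS = HIT

#0 (3,8) E
#1 (3,5) C  (was 8)
#2 (2,7) E
#3 (3,4) C  (was 5)
#4 (0,1) E
#5 (0,3) C  (was 1)
#6 (1,12) E
#7 (2,5) C  (was 7)
#8 (3,4) H  (was 4)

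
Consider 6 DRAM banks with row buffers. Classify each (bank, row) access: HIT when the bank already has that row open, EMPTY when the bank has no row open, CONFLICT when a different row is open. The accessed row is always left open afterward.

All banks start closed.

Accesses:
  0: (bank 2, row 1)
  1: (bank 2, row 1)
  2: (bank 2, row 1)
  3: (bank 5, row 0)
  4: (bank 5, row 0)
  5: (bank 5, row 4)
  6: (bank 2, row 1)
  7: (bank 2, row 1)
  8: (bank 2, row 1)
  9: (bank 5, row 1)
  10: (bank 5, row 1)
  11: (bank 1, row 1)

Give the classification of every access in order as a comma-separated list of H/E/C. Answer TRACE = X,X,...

TRACE = E,H,H,E,H,C,H,H,H,C,H,E

  [0] b2 r1: no row ⇒ E
  [1] b2 r1: had r1 ⇒ H
  [2] b2 r1: had r1 ⇒ H
  [3] b5 r0: no row ⇒ E
  [4] b5 r0: had r0 ⇒ H
  [5] b5 r4: had r0 ⇒ C
  [6] b2 r1: had r1 ⇒ H
  [7] b2 r1: had r1 ⇒ H
  [8] b2 r1: had r1 ⇒ H
  [9] b5 r1: had r4 ⇒ C
  [10] b5 r1: had r1 ⇒ H
  [11] b1 r1: no row ⇒ E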